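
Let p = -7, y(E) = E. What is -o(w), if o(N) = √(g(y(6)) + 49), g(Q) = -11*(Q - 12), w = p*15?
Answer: -√115 ≈ -10.724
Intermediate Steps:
w = -105 (w = -7*15 = -105)
g(Q) = 132 - 11*Q (g(Q) = -11*(-12 + Q) = 132 - 11*Q)
o(N) = √115 (o(N) = √((132 - 11*6) + 49) = √((132 - 66) + 49) = √(66 + 49) = √115)
-o(w) = -√115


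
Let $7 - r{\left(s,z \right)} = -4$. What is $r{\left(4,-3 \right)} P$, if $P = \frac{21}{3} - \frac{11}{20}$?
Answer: $\frac{1419}{20} \approx 70.95$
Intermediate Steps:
$r{\left(s,z \right)} = 11$ ($r{\left(s,z \right)} = 7 - -4 = 7 + 4 = 11$)
$P = \frac{129}{20}$ ($P = 21 \cdot \frac{1}{3} - \frac{11}{20} = 7 - \frac{11}{20} = \frac{129}{20} \approx 6.45$)
$r{\left(4,-3 \right)} P = 11 \cdot \frac{129}{20} = \frac{1419}{20}$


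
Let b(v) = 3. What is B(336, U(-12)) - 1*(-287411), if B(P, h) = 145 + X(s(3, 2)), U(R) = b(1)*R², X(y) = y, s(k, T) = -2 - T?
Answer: 287552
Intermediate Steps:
U(R) = 3*R²
B(P, h) = 141 (B(P, h) = 145 + (-2 - 1*2) = 145 + (-2 - 2) = 145 - 4 = 141)
B(336, U(-12)) - 1*(-287411) = 141 - 1*(-287411) = 141 + 287411 = 287552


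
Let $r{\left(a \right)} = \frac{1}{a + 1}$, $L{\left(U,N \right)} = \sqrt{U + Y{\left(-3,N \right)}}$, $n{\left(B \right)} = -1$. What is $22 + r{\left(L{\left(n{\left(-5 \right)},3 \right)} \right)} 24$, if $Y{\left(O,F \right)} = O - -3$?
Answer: $34 - 12 i \approx 34.0 - 12.0 i$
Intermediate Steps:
$Y{\left(O,F \right)} = 3 + O$ ($Y{\left(O,F \right)} = O + 3 = 3 + O$)
$L{\left(U,N \right)} = \sqrt{U}$ ($L{\left(U,N \right)} = \sqrt{U + \left(3 - 3\right)} = \sqrt{U + 0} = \sqrt{U}$)
$r{\left(a \right)} = \frac{1}{1 + a}$
$22 + r{\left(L{\left(n{\left(-5 \right)},3 \right)} \right)} 24 = 22 + \frac{1}{1 + \sqrt{-1}} \cdot 24 = 22 + \frac{1}{1 + i} 24 = 22 + \frac{1 - i}{2} \cdot 24 = 22 + 12 \left(1 - i\right)$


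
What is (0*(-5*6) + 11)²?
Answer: 121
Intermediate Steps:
(0*(-5*6) + 11)² = (0*(-30) + 11)² = (0 + 11)² = 11² = 121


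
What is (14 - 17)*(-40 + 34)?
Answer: 18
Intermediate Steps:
(14 - 17)*(-40 + 34) = -3*(-6) = 18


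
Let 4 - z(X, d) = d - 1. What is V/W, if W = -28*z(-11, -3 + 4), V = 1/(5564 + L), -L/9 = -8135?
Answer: -1/8823248 ≈ -1.1334e-7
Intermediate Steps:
z(X, d) = 5 - d (z(X, d) = 4 - (d - 1) = 4 - (-1 + d) = 4 + (1 - d) = 5 - d)
L = 73215 (L = -9*(-8135) = 73215)
V = 1/78779 (V = 1/(5564 + 73215) = 1/78779 ≈ 1.2694e-5)
W = -112 (W = -28*(5 - (-3 + 4)) = -28*(5 - 1*1) = -28*(5 - 1) = -28*4 = -112)
V/W = (1/78779)/(-112) = (1/78779)*(-1/112) = -1/8823248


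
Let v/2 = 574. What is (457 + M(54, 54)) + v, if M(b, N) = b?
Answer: 1659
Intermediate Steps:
v = 1148 (v = 2*574 = 1148)
(457 + M(54, 54)) + v = (457 + 54) + 1148 = 511 + 1148 = 1659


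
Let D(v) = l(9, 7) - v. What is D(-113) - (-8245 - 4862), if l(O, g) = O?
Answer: 13229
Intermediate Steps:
D(v) = 9 - v
D(-113) - (-8245 - 4862) = (9 - 1*(-113)) - (-8245 - 4862) = (9 + 113) - 1*(-13107) = 122 + 13107 = 13229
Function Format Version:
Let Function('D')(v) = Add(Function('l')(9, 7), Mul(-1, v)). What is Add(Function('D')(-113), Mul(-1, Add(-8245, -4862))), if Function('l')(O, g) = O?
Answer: 13229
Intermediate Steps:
Function('D')(v) = Add(9, Mul(-1, v))
Add(Function('D')(-113), Mul(-1, Add(-8245, -4862))) = Add(Add(9, Mul(-1, -113)), Mul(-1, Add(-8245, -4862))) = Add(Add(9, 113), Mul(-1, -13107)) = Add(122, 13107) = 13229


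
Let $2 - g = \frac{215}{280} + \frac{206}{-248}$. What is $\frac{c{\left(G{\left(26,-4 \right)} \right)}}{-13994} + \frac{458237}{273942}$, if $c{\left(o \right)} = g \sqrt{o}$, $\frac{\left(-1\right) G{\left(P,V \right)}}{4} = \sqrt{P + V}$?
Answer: $\frac{458237}{273942} - \frac{3581 i \sqrt[4]{22}}{12146792} \approx 1.6728 - 0.00063848 i$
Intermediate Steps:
$G{\left(P,V \right)} = - 4 \sqrt{P + V}$
$g = \frac{3581}{1736}$ ($g = 2 - \left(\frac{215}{280} + \frac{206}{-248}\right) = 2 - \left(215 \cdot \frac{1}{280} + 206 \left(- \frac{1}{248}\right)\right) = 2 - \left(\frac{43}{56} - \frac{103}{124}\right) = 2 - - \frac{109}{1736} = 2 + \frac{109}{1736} = \frac{3581}{1736} \approx 2.0628$)
$c{\left(o \right)} = \frac{3581 \sqrt{o}}{1736}$
$\frac{c{\left(G{\left(26,-4 \right)} \right)}}{-13994} + \frac{458237}{273942} = \frac{\frac{3581}{1736} \sqrt{- 4 \sqrt{26 - 4}}}{-13994} + \frac{458237}{273942} = \frac{3581 \sqrt{- 4 \sqrt{22}}}{1736} \left(- \frac{1}{13994}\right) + 458237 \cdot \frac{1}{273942} = \frac{3581 \cdot 2 i \sqrt[4]{22}}{1736} \left(- \frac{1}{13994}\right) + \frac{458237}{273942} = \frac{3581 i \sqrt[4]{22}}{868} \left(- \frac{1}{13994}\right) + \frac{458237}{273942} = - \frac{3581 i \sqrt[4]{22}}{12146792} + \frac{458237}{273942} = \frac{458237}{273942} - \frac{3581 i \sqrt[4]{22}}{12146792}$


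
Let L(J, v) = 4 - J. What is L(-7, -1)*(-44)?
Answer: -484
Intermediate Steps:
L(-7, -1)*(-44) = (4 - 1*(-7))*(-44) = (4 + 7)*(-44) = 11*(-44) = -484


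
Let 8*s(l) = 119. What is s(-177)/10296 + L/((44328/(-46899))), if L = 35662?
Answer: -5740061437823/152133696 ≈ -37730.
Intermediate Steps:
s(l) = 119/8 (s(l) = (1/8)*119 = 119/8)
s(-177)/10296 + L/((44328/(-46899))) = (119/8)/10296 + 35662/((44328/(-46899))) = (119/8)*(1/10296) + 35662/((44328*(-1/46899))) = 119/82368 + 35662/(-14776/15633) = 119/82368 + 35662*(-15633/14776) = 119/82368 - 278752023/7388 = -5740061437823/152133696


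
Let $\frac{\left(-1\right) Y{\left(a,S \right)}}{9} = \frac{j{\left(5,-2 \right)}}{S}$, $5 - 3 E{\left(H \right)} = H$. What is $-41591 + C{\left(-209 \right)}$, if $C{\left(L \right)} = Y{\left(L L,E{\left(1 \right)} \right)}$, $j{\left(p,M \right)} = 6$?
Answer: $- \frac{83263}{2} \approx -41632.0$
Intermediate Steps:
$E{\left(H \right)} = \frac{5}{3} - \frac{H}{3}$
$Y{\left(a,S \right)} = - \frac{54}{S}$ ($Y{\left(a,S \right)} = - 9 \frac{6}{S} = - \frac{54}{S}$)
$C{\left(L \right)} = - \frac{81}{2}$ ($C{\left(L \right)} = - \frac{54}{\frac{5}{3} - \frac{1}{3}} = - \frac{54}{\frac{4}{3}} = \left(-54\right) \frac{3}{4} = - \frac{81}{2}$)
$-41591 + C{\left(-209 \right)} = -41591 - \frac{81}{2} = - \frac{83263}{2}$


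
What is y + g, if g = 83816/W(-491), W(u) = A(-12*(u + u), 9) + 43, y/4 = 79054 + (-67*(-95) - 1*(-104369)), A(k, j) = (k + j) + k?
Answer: 4482813514/5905 ≈ 7.5916e+5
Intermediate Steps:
A(k, j) = j + 2*k (A(k, j) = (j + k) + k = j + 2*k)
y = 759152 (y = 4*(79054 + (-67*(-95) - 1*(-104369))) = 4*(79054 + (6365 + 104369)) = 4*(79054 + 110734) = 4*189788 = 759152)
W(u) = 52 - 48*u (W(u) = (9 + 2*(-12*(u + u))) + 43 = (9 + 2*(-24*u)) + 43 = (9 - 48*u) + 43 = 52 - 48*u)
g = 20954/5905 (g = 83816/(52 - 48*(-491)) = 83816/(52 + 23568) = 83816/23620 = 83816*(1/23620) = 20954/5905 ≈ 3.5485)
y + g = 759152 + 20954/5905 = 4482813514/5905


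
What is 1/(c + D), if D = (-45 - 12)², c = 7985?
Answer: 1/11234 ≈ 8.9015e-5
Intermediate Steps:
D = 3249 (D = (-57)² = 3249)
1/(c + D) = 1/(7985 + 3249) = 1/11234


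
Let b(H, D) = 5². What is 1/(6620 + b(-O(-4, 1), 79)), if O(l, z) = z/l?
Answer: 1/6645 ≈ 0.00015049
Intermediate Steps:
b(H, D) = 25
1/(6620 + b(-O(-4, 1), 79)) = 1/(6620 + 25) = 1/6645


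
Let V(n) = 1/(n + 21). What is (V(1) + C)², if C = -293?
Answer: 41538025/484 ≈ 85822.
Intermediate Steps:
V(n) = 1/(21 + n)
(V(1) + C)² = (1/(21 + 1) - 293)² = (1/22 - 293)² = (-6445/22)² = 41538025/484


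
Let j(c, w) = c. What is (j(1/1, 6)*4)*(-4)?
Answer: -16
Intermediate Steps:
(j(1/1, 6)*4)*(-4) = (4/1)*(-4) = (1*4)*(-4) = 4*(-4) = -16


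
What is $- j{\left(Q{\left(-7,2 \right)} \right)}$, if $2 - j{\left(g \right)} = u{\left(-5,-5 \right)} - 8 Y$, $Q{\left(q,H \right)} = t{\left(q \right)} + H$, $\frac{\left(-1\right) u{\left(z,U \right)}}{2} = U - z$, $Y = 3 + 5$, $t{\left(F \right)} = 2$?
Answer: $-66$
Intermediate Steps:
$Y = 8$
$u{\left(z,U \right)} = - 2 U + 2 z$ ($u{\left(z,U \right)} = - 2 \left(U - z\right) = - 2 U + 2 z$)
$Q{\left(q,H \right)} = 2 + H$
$j{\left(g \right)} = 66$ ($j{\left(g \right)} = 2 - \left(\left(\left(-2\right) \left(-5\right) + 2 \left(-5\right)\right) - 64\right) = 2 - \left(\left(10 - 10\right) - 64\right) = 2 - \left(0 - 64\right) = 2 - -64 = 2 + 64 = 66$)
$- j{\left(Q{\left(-7,2 \right)} \right)} = \left(-1\right) 66 = -66$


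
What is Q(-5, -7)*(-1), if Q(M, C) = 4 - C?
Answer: -11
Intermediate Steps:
Q(-5, -7)*(-1) = (4 - 1*(-7))*(-1) = (4 + 7)*(-1) = 11*(-1) = -11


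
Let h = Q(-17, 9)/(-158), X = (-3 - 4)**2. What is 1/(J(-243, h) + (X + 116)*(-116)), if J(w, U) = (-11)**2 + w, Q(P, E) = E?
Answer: -1/19262 ≈ -5.1916e-5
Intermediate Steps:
X = 49 (X = (-7)**2 = 49)
h = -9/158 (h = 9/(-158) = 9*(-1/158) = -9/158 ≈ -0.056962)
J(w, U) = 121 + w
1/(J(-243, h) + (X + 116)*(-116)) = 1/((121 - 243) + (49 + 116)*(-116)) = 1/(-122 + 165*(-116)) = 1/(-122 - 19140) = 1/(-19262) = -1/19262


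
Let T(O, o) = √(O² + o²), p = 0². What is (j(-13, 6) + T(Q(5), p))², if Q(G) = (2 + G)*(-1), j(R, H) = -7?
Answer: 0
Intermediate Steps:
Q(G) = -2 - G
p = 0
(j(-13, 6) + T(Q(5), p))² = (-7 + √((-2 - 1*5)² + 0²))² = (-7 + √((-2 - 5)² + 0))² = (-7 + √((-7)² + 0))² = (-7 + √(49 + 0))² = (-7 + √49)² = (-7 + 7)² = 0² = 0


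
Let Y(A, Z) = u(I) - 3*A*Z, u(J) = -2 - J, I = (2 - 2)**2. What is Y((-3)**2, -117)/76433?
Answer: 451/10919 ≈ 0.041304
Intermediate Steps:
I = 0 (I = 0**2 = 0)
Y(A, Z) = -2 - 3*A*Z (Y(A, Z) = (-2 - 1*0) - 3*A*Z = (-2 + 0) - 3*A*Z = -2 - 3*A*Z)
Y((-3)**2, -117)/76433 = (-2 - 3*(-3)**2*(-117))/76433 = (-2 - 3*9*(-117))*(1/76433) = (-2 + 3159)*(1/76433) = 3157*(1/76433) = 451/10919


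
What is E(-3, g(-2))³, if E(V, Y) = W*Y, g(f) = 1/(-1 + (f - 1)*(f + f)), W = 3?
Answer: 27/1331 ≈ 0.020285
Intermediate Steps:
g(f) = 1/(-1 + 2*f*(-1 + f)) (g(f) = 1/(-1 + (-1 + f)*(2*f)) = 1/(-1 + 2*f*(-1 + f)))
E(V, Y) = 3*Y
E(-3, g(-2))³ = (3/(-1 - 2*(-2) + 2*(-2)²))³ = (3/(-1 + 4 + 2*4))³ = (3/(-1 + 4 + 8))³ = (3/11)³ = 27/1331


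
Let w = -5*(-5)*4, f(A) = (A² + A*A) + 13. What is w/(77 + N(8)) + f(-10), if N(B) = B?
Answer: 3641/17 ≈ 214.18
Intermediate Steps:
f(A) = 13 + 2*A² (f(A) = (A² + A²) + 13 = 2*A² + 13 = 13 + 2*A²)
w = 100 (w = 25*4 = 100)
w/(77 + N(8)) + f(-10) = 100/(77 + 8) + (13 + 2*(-10)²) = 100/85 + (13 + 2*100) = (1/85)*100 + (13 + 200) = 20/17 + 213 = 3641/17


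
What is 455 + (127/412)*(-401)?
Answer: 136533/412 ≈ 331.39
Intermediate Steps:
455 + (127/412)*(-401) = 455 - 50927/412 = 136533/412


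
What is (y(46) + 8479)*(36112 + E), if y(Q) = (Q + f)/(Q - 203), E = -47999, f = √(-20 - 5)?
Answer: -15823463259/157 + 59435*I/157 ≈ -1.0079e+8 + 378.57*I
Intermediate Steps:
f = 5*I (f = √(-25) = 5*I ≈ 5.0*I)
y(Q) = (Q + 5*I)/(-203 + Q) (y(Q) = (Q + 5*I)/(Q - 203) = (Q + 5*I)/(-203 + Q))
(y(46) + 8479)*(36112 + E) = ((46 + 5*I)/(-203 + 46) + 8479)*(36112 - 47999) = ((46 + 5*I)/(-157) + 8479)*(-11887) = (-(46 + 5*I)/157 + 8479)*(-11887) = ((-46/157 - 5*I/157) + 8479)*(-11887) = (1331157/157 - 5*I/157)*(-11887) = -15823463259/157 + 59435*I/157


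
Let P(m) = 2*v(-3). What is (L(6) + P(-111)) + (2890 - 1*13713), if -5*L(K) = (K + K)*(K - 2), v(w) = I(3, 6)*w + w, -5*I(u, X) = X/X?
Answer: -54187/5 ≈ -10837.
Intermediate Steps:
I(u, X) = -1/5 (I(u, X) = -X/(5*X) = -1/5*1 = -1/5)
v(w) = 4*w/5 (v(w) = -w/5 + w = 4*w/5)
L(K) = -2*K*(-2 + K)/5 (L(K) = -(K + K)*(K - 2)/5 = -2*K*(-2 + K)/5)
P(m) = -24/5 (P(m) = 2*((4/5)*(-3)) = 2*(-12/5) = -24/5)
(L(6) + P(-111)) + (2890 - 1*13713) = ((2/5)*6*(2 - 1*6) - 24/5) + (2890 - 1*13713) = ((2/5)*6*(2 - 6) - 24/5) + (2890 - 13713) = ((2/5)*6*(-4) - 24/5) - 10823 = (-48/5 - 24/5) - 10823 = -72/5 - 10823 = -54187/5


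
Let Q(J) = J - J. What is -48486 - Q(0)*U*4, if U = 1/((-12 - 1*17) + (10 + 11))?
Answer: -48486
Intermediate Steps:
Q(J) = 0
U = -1/8 (U = 1/((-12 - 17) + 21) = 1/(-29 + 21) = 1/(-8) = -1/8 ≈ -0.12500)
-48486 - Q(0)*U*4 = -48486 - 0*(-1/8)*4 = -48486 - 0*4 = -48486 - 1*0 = -48486 + 0 = -48486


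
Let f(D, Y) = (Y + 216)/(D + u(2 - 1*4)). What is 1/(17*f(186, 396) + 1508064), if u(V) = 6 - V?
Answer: 97/146287410 ≈ 6.6308e-7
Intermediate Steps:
f(D, Y) = (216 + Y)/(8 + D) (f(D, Y) = (Y + 216)/(D + (6 - (2 - 1*4))) = (216 + Y)/(D + (6 - (2 - 4))) = (216 + Y)/(D + (6 - 1*(-2))) = (216 + Y)/(D + (6 + 2)) = (216 + Y)/(D + 8) = (216 + Y)/(8 + D))
1/(17*f(186, 396) + 1508064) = 1/(17*((216 + 396)/(8 + 186)) + 1508064) = 1/(17*(612/194) + 1508064) = 1/(17*((1/194)*612) + 1508064) = 1/(17*(306/97) + 1508064) = 1/(5202/97 + 1508064) = 1/(146287410/97) = 97/146287410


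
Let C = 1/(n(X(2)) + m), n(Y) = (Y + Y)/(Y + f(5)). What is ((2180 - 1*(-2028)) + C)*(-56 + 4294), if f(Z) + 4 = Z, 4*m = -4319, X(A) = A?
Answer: 230783324408/12941 ≈ 1.7834e+7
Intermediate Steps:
m = -4319/4 (m = (1/4)*(-4319) = -4319/4 ≈ -1079.8)
f(Z) = -4 + Z
n(Y) = 2*Y/(1 + Y) (n(Y) = (Y + Y)/(Y + (-4 + 5)) = (2*Y)/(Y + 1) = (2*Y)/(1 + Y) = 2*Y/(1 + Y))
C = -12/12941 (C = 1/(2*2/(1 + 2) - 4319/4) = 1/(2*2/3 - 4319/4) = 1/(2*2*(1/3) - 4319/4) = 1/(4/3 - 4319/4) = 1/(-12941/12) = -12/12941 ≈ -0.00092729)
((2180 - 1*(-2028)) + C)*(-56 + 4294) = ((2180 - 1*(-2028)) - 12/12941)*(-56 + 4294) = ((2180 + 2028) - 12/12941)*4238 = (4208 - 12/12941)*4238 = (54455716/12941)*4238 = 230783324408/12941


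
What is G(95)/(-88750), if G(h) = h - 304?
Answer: 209/88750 ≈ 0.0023549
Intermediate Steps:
G(h) = -304 + h
G(95)/(-88750) = (-304 + 95)/(-88750) = -209*(-1/88750) = 209/88750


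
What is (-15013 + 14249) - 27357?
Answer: -28121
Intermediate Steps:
(-15013 + 14249) - 27357 = -764 - 27357 = -28121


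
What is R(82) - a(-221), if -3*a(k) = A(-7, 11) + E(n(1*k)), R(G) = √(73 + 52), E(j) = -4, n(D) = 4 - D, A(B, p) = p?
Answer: 7/3 + 5*√5 ≈ 13.514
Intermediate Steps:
R(G) = 5*√5 (R(G) = √125 = 5*√5)
a(k) = -7/3 (a(k) = -(11 - 4)/3 = -⅓*7 = -7/3)
R(82) - a(-221) = 5*√5 - 1*(-7/3) = 5*√5 + 7/3 = 7/3 + 5*√5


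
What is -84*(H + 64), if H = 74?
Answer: -11592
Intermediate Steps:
-84*(H + 64) = -84*(74 + 64) = -84*138 = -11592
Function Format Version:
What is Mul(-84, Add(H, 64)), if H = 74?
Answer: -11592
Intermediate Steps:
Mul(-84, Add(H, 64)) = Mul(-84, Add(74, 64)) = Mul(-84, 138) = -11592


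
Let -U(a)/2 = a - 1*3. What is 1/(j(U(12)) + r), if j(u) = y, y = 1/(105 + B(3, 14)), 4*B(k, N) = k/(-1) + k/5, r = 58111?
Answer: 522/30333947 ≈ 1.7208e-5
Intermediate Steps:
B(k, N) = -k/5 (B(k, N) = (k/(-1) + k/5)/4 = (k*(-1) + k*(⅕))/4 = (-k + k/5)/4 = (-4*k/5)/4 = -k/5)
U(a) = 6 - 2*a (U(a) = -2*(a - 1*3) = -2*(a - 3) = -2*(-3 + a) = 6 - 2*a)
y = 5/522 (y = 1/(105 - ⅕*3) = 1/(105 - ⅗) = 1/(522/5) = 5/522 ≈ 0.0095785)
j(u) = 5/522
1/(j(U(12)) + r) = 1/(5/522 + 58111) = 1/(30333947/522) = 522/30333947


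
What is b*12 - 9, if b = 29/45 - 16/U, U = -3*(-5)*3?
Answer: -83/15 ≈ -5.5333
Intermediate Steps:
U = 45 (U = 15*3 = 45)
b = 13/45 (b = 29/45 - 16/45 = 13/45 ≈ 0.28889)
b*12 - 9 = (13/45)*12 - 9 = 52/15 - 9 = -83/15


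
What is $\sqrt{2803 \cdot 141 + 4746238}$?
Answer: $\sqrt{5141461} \approx 2267.5$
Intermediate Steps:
$\sqrt{2803 \cdot 141 + 4746238} = \sqrt{395223 + 4746238} = \sqrt{5141461}$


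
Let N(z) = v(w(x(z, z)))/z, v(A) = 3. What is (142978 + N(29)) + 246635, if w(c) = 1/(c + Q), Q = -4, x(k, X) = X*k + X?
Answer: 11298780/29 ≈ 3.8961e+5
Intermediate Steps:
x(k, X) = X + X*k
w(c) = 1/(-4 + c) (w(c) = 1/(c - 4) = 1/(-4 + c))
N(z) = 3/z
(142978 + N(29)) + 246635 = (142978 + 3/29) + 246635 = 4146365/29 + 246635 = 11298780/29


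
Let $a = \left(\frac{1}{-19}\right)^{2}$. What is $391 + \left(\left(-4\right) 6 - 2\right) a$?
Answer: $\frac{141125}{361} \approx 390.93$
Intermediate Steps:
$a = \frac{1}{361}$ ($a = \left(- \frac{1}{19}\right)^{2} = \frac{1}{361} \approx 0.0027701$)
$391 + \left(\left(-4\right) 6 - 2\right) a = 391 + \left(\left(-4\right) 6 - 2\right) \frac{1}{361} = 391 + \left(-24 - 2\right) \frac{1}{361} = 391 - \frac{26}{361} = \frac{141125}{361}$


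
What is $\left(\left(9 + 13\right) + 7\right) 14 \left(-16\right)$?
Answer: $-6496$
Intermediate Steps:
$\left(\left(9 + 13\right) + 7\right) 14 \left(-16\right) = \left(22 + 7\right) 14 \left(-16\right) = 29 \cdot 14 \left(-16\right) = 406 \left(-16\right) = -6496$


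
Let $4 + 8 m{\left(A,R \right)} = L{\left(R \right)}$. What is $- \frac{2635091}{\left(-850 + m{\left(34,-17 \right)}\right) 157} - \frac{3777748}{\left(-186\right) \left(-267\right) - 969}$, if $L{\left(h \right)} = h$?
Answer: $- \frac{158899742708}{2744483559} \approx -57.898$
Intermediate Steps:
$m{\left(A,R \right)} = - \frac{1}{2} + \frac{R}{8}$
$- \frac{2635091}{\left(-850 + m{\left(34,-17 \right)}\right) 157} - \frac{3777748}{\left(-186\right) \left(-267\right) - 969} = - \frac{2635091}{\left(-850 + \left(- \frac{1}{2} + \frac{1}{8} \left(-17\right)\right)\right) 157} - \frac{3777748}{\left(-186\right) \left(-267\right) - 969} = - \frac{2635091}{\left(-850 - \frac{21}{8}\right) 157} - \frac{3777748}{49662 - 969} = - \frac{2635091}{\left(-850 - \frac{21}{8}\right) 157} - \frac{3777748}{48693} = - \frac{2635091}{\left(- \frac{6821}{8}\right) 157} - \frac{3777748}{48693} = - \frac{2635091}{- \frac{1070897}{8}} - \frac{3777748}{48693} = \left(-2635091\right) \left(- \frac{8}{1070897}\right) - \frac{3777748}{48693} = \frac{1109512}{56363} - \frac{3777748}{48693} = - \frac{158899742708}{2744483559}$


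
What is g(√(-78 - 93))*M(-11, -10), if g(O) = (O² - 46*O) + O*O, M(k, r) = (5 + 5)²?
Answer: -34200 - 13800*I*√19 ≈ -34200.0 - 60153.0*I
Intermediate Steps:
M(k, r) = 100 (M(k, r) = 10² = 100)
g(O) = -46*O + 2*O² (g(O) = (O² - 46*O) + O² = -46*O + 2*O²)
g(√(-78 - 93))*M(-11, -10) = (2*√(-78 - 93)*(-23 + √(-78 - 93)))*100 = (2*√(-171)*(-23 + √(-171)))*100 = (2*(3*I*√19)*(-23 + 3*I*√19))*100 = (6*I*√19*(-23 + 3*I*√19))*100 = 600*I*√19*(-23 + 3*I*√19)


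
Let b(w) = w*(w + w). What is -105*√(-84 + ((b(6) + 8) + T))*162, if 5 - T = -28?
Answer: -17010*√29 ≈ -91602.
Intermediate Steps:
T = 33 (T = 5 - 1*(-28) = 5 + 28 = 33)
b(w) = 2*w² (b(w) = w*(2*w) = 2*w²)
-105*√(-84 + ((b(6) + 8) + T))*162 = -105*√(-84 + ((2*6² + 8) + 33))*162 = -105*√(-84 + ((2*36 + 8) + 33))*162 = -105*√(-84 + ((72 + 8) + 33))*162 = -105*√(-84 + (80 + 33))*162 = -105*√(-84 + 113)*162 = -105*√29*162 = -17010*√29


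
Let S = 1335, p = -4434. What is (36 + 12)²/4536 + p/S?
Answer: -78874/28035 ≈ -2.8134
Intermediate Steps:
(36 + 12)²/4536 + p/S = (36 + 12)²/4536 - 4434/1335 = 48²*(1/4536) - 4434*1/1335 = 2304*(1/4536) - 1478/445 = 32/63 - 1478/445 = -78874/28035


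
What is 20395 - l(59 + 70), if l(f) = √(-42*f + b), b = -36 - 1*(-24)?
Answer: 20395 - I*√5430 ≈ 20395.0 - 73.688*I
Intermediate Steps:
b = -12 (b = -36 + 24 = -12)
l(f) = √(-12 - 42*f) (l(f) = √(-42*f - 12) = √(-12 - 42*f))
20395 - l(59 + 70) = 20395 - √(-12 - 42*(59 + 70)) = 20395 - √(-12 - 42*129) = 20395 - √(-12 - 5418) = 20395 - √(-5430) = 20395 - I*√5430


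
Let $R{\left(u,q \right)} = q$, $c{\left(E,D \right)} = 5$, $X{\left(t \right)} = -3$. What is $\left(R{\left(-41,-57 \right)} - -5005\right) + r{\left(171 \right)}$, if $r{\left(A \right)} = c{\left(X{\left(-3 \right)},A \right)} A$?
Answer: $5803$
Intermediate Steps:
$r{\left(A \right)} = 5 A$
$\left(R{\left(-41,-57 \right)} - -5005\right) + r{\left(171 \right)} = \left(-57 - -5005\right) + 5 \cdot 171 = \left(-57 + \left(-2449 + 7454\right)\right) + 855 = \left(-57 + 5005\right) + 855 = 4948 + 855 = 5803$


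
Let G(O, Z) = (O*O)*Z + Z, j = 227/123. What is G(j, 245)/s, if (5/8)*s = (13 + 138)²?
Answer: 40828025/1379825316 ≈ 0.029589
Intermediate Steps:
j = 227/123 (j = 227*(1/123) = 227/123 ≈ 1.8455)
G(O, Z) = Z + Z*O² (G(O, Z) = O²*Z + Z = Z*O² + Z = Z + Z*O²)
s = 182408/5 (s = 8*(13 + 138)²/5 = (8/5)*151² = (8/5)*22801 = 182408/5 ≈ 36482.)
G(j, 245)/s = (245*(1 + (227/123)²))/(182408/5) = (245*(1 + 51529/15129))*(5/182408) = (245*(66658/15129))*(5/182408) = (16331210/15129)*(5/182408) = 40828025/1379825316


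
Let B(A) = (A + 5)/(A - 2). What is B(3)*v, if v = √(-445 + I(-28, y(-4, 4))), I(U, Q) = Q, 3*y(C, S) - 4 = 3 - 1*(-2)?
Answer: 8*I*√442 ≈ 168.19*I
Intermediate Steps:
y(C, S) = 3 (y(C, S) = 4/3 + (3 - 1*(-2))/3 = 4/3 + (3 + 2)/3 = 4/3 + (⅓)*5 = 4/3 + 5/3 = 3)
B(A) = (5 + A)/(-2 + A)
v = I*√442 (v = √(-445 + 3) = √(-442) = I*√442 ≈ 21.024*I)
B(3)*v = ((5 + 3)/(-2 + 3))*(I*√442) = (8/1)*(I*√442) = (1*8)*(I*√442) = 8*(I*√442) = 8*I*√442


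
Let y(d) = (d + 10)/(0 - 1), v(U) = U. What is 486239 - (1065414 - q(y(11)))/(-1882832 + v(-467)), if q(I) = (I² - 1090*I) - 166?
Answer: 915734464710/1883299 ≈ 4.8624e+5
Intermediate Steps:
y(d) = -10 - d (y(d) = (10 + d)/(-1) = (10 + d)*(-1) = -10 - d)
q(I) = -166 + I² - 1090*I
486239 - (1065414 - q(y(11)))/(-1882832 + v(-467)) = 486239 - (1065414 - (-166 + (-10 - 1*11)² - 1090*(-10 - 1*11)))/(-1882832 - 467) = 486239 - (1065414 - (-166 + (-10 - 11)² - 1090*(-10 - 11)))/(-1883299) = 486239 - (1065414 - (-166 + (-21)² - 1090*(-21)))*(-1)/1883299 = 486239 - (1065414 - (-166 + 441 + 22890))*(-1)/1883299 = 486239 - (1065414 - 1*23165)*(-1)/1883299 = 486239 - (1065414 - 23165)*(-1)/1883299 = 486239 - 1042249*(-1)/1883299 = 486239 - 1*(-1042249/1883299) = 486239 + 1042249/1883299 = 915734464710/1883299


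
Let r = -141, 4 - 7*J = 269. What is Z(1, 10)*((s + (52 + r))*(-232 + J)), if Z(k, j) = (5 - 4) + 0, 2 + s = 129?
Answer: -71782/7 ≈ -10255.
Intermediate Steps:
s = 127 (s = -2 + 129 = 127)
J = -265/7 (J = 4/7 - ⅐*269 = 4/7 - 269/7 = -265/7 ≈ -37.857)
Z(k, j) = 1 (Z(k, j) = 1 + 0 = 1)
Z(1, 10)*((s + (52 + r))*(-232 + J)) = 1*((127 + (52 - 141))*(-232 - 265/7)) = 1*((127 - 89)*(-1889/7)) = 1*(38*(-1889/7)) = 1*(-71782/7) = -71782/7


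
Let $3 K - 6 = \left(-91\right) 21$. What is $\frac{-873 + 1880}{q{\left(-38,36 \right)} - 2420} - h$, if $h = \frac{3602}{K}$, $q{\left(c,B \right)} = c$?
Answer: $\frac{8214271}{1560830} \approx 5.2628$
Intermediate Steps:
$K = -635$ ($K = 2 + \frac{\left(-91\right) 21}{3} = 2 + \frac{1}{3} \left(-1911\right) = 2 - 637 = -635$)
$h = - \frac{3602}{635}$ ($h = \frac{3602}{-635} = 3602 \left(- \frac{1}{635}\right) = - \frac{3602}{635} \approx -5.6724$)
$\frac{-873 + 1880}{q{\left(-38,36 \right)} - 2420} - h = \frac{-873 + 1880}{-38 - 2420} - - \frac{3602}{635} = \frac{1007}{-2458} + \frac{3602}{635} = 1007 \left(- \frac{1}{2458}\right) + \frac{3602}{635} = - \frac{1007}{2458} + \frac{3602}{635} = \frac{8214271}{1560830}$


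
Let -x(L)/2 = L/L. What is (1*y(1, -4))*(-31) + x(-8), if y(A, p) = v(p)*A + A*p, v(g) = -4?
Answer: 246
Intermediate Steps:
x(L) = -2 (x(L) = -2*L/L = -2*1 = -2)
y(A, p) = -4*A + A*p
(1*y(1, -4))*(-31) + x(-8) = (1*(1*(-4 - 4)))*(-31) - 2 = (1*(1*(-8)))*(-31) - 2 = (1*(-8))*(-31) - 2 = -8*(-31) - 2 = 248 - 2 = 246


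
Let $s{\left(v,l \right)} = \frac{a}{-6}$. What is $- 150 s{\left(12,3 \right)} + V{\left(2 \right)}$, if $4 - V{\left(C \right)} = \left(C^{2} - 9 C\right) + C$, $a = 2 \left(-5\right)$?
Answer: $-234$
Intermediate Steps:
$a = -10$
$V{\left(C \right)} = 4 - C^{2} + 8 C$ ($V{\left(C \right)} = 4 - \left(\left(C^{2} - 9 C\right) + C\right) = 4 - \left(C^{2} - 8 C\right) = 4 - C^{2} + 8 C$)
$s{\left(v,l \right)} = \frac{5}{3}$ ($s{\left(v,l \right)} = - \frac{10}{-6} = \left(-10\right) \left(- \frac{1}{6}\right) = \frac{5}{3}$)
$- 150 s{\left(12,3 \right)} + V{\left(2 \right)} = \left(-150\right) \frac{5}{3} + \left(4 - 2^{2} + 8 \cdot 2\right) = -250 + \left(4 - 4 + 16\right) = -250 + 16 = -234$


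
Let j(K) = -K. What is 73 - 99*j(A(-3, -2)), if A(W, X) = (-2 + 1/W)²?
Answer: 612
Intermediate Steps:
73 - 99*j(A(-3, -2)) = 73 - (-99)*(-1 + 2*(-3))²/(-3)² = 73 - (-99)*(-1 - 6)²/9 = 73 - (-99)*(⅑)*(-7)² = 73 - (-99)*(⅑)*49 = 73 - (-99)*49/9 = 73 - 99*(-49/9) = 73 + 539 = 612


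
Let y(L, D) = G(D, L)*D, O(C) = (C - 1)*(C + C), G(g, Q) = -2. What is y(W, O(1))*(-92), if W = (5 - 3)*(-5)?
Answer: 0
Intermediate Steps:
W = -10 (W = 2*(-5) = -10)
O(C) = 2*C*(-1 + C) (O(C) = (-1 + C)*(2*C) = 2*C*(-1 + C))
y(L, D) = -2*D
y(W, O(1))*(-92) = -4*(-1 + 1)*(-92) = -4*0*(-92) = -2*0*(-92) = 0*(-92) = 0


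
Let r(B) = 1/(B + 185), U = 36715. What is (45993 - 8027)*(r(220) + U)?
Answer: 564538322416/405 ≈ 1.3939e+9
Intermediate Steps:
r(B) = 1/(185 + B)
(45993 - 8027)*(r(220) + U) = (45993 - 8027)*(1/(185 + 220) + 36715) = 37966*(1/405 + 36715) = 37966*(14869576/405) = 564538322416/405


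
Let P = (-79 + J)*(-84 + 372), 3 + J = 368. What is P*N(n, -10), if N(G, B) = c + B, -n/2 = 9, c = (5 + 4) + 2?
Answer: 82368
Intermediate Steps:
c = 11 (c = 9 + 2 = 11)
J = 365 (J = -3 + 368 = 365)
n = -18 (n = -2*9 = -18)
P = 82368 (P = (-79 + 365)*(-84 + 372) = 286*288 = 82368)
N(G, B) = 11 + B
P*N(n, -10) = 82368*(11 - 10) = 82368*1 = 82368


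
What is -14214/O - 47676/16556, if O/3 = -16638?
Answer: -89348870/34432341 ≈ -2.5949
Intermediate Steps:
O = -49914 (O = 3*(-16638) = -49914)
-14214/O - 47676/16556 = -14214/(-49914) - 47676/16556 = -14214*(-1/49914) - 47676*1/16556 = 2369/8319 - 11919/4139 = -89348870/34432341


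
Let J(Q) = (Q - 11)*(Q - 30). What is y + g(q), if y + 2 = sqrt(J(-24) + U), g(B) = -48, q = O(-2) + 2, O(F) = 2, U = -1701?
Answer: -50 + 3*sqrt(21) ≈ -36.252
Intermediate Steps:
J(Q) = (-30 + Q)*(-11 + Q) (J(Q) = (-11 + Q)*(-30 + Q) = (-30 + Q)*(-11 + Q))
q = 4 (q = 2 + 2 = 4)
y = -2 + 3*sqrt(21) (y = -2 + sqrt((330 + (-24)**2 - 41*(-24)) - 1701) = -2 + sqrt((330 + 576 + 984) - 1701) = -2 + sqrt(1890 - 1701) = -2 + sqrt(189) = -2 + 3*sqrt(21) ≈ 11.748)
y + g(q) = (-2 + 3*sqrt(21)) - 48 = -50 + 3*sqrt(21)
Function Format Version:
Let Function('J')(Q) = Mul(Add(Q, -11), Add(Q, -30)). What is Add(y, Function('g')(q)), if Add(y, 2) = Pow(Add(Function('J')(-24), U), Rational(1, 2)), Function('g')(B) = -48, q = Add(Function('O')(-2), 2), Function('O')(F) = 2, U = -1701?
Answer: Add(-50, Mul(3, Pow(21, Rational(1, 2)))) ≈ -36.252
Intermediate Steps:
Function('J')(Q) = Mul(Add(-30, Q), Add(-11, Q)) (Function('J')(Q) = Mul(Add(-11, Q), Add(-30, Q)) = Mul(Add(-30, Q), Add(-11, Q)))
q = 4 (q = Add(2, 2) = 4)
y = Add(-2, Mul(3, Pow(21, Rational(1, 2)))) (y = Add(-2, Pow(Add(Add(330, Pow(-24, 2), Mul(-41, -24)), -1701), Rational(1, 2))) = Add(-2, Pow(Add(Add(330, 576, 984), -1701), Rational(1, 2))) = Add(-2, Pow(Add(1890, -1701), Rational(1, 2))) = Add(-2, Pow(189, Rational(1, 2))) = Add(-2, Mul(3, Pow(21, Rational(1, 2)))) ≈ 11.748)
Add(y, Function('g')(q)) = Add(Add(-2, Mul(3, Pow(21, Rational(1, 2)))), -48) = Add(-50, Mul(3, Pow(21, Rational(1, 2))))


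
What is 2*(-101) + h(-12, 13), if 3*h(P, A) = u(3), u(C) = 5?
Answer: -601/3 ≈ -200.33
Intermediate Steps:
h(P, A) = 5/3 (h(P, A) = (⅓)*5 = 5/3)
2*(-101) + h(-12, 13) = 2*(-101) + 5/3 = -202 + 5/3 = -601/3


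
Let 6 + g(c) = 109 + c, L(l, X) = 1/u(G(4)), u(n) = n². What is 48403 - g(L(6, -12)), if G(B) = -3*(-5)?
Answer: 10867499/225 ≈ 48300.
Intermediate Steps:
G(B) = 15
L(l, X) = 1/225 (L(l, X) = 1/(15²) = 1/225)
g(c) = 103 + c (g(c) = -6 + (109 + c) = 103 + c)
48403 - g(L(6, -12)) = 48403 - (103 + 1/225) = 48403 - 1*23176/225 = 48403 - 23176/225 = 10867499/225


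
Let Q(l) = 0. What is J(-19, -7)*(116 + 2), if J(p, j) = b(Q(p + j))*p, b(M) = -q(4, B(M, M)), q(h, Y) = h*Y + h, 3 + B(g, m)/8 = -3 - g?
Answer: -421496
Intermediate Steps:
B(g, m) = -48 - 8*g (B(g, m) = -24 + 8*(-3 - g) = -24 + (-24 - 8*g) = -48 - 8*g)
q(h, Y) = h + Y*h (q(h, Y) = Y*h + h = h + Y*h)
b(M) = 188 + 32*M (b(M) = -4*(1 + (-48 - 8*M)) = -4*(-47 - 8*M) = -(-188 - 32*M) = 188 + 32*M)
J(p, j) = 188*p (J(p, j) = (188 + 32*0)*p = (188 + 0)*p = 188*p)
J(-19, -7)*(116 + 2) = (188*(-19))*(116 + 2) = -3572*118 = -421496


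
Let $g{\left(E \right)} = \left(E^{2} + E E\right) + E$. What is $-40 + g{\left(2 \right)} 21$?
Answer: $170$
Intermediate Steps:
$g{\left(E \right)} = E + 2 E^{2}$ ($g{\left(E \right)} = \left(E^{2} + E^{2}\right) + E = 2 E^{2} + E = E + 2 E^{2}$)
$-40 + g{\left(2 \right)} 21 = -40 + 2 \left(1 + 2 \cdot 2\right) 21 = -40 + 2 \left(1 + 4\right) 21 = -40 + 2 \cdot 5 \cdot 21 = -40 + 10 \cdot 21 = -40 + 210 = 170$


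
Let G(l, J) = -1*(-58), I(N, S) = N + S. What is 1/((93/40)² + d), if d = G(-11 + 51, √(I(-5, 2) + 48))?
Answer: 1600/101449 ≈ 0.015771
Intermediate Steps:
G(l, J) = 58
d = 58
1/((93/40)² + d) = 1/((93/40)² + 58) = 1/(8649/1600 + 58) = 1/(101449/1600) = 1600/101449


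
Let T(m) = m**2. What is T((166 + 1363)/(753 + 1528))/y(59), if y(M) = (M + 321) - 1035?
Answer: -2337841/3407939455 ≈ -0.00068600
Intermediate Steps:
y(M) = -714 + M (y(M) = (321 + M) - 1035 = -714 + M)
T((166 + 1363)/(753 + 1528))/y(59) = ((166 + 1363)/(753 + 1528))**2/(-714 + 59) = (1529/2281)**2/(-655) = (1529*(1/2281))**2*(-1/655) = (1529/2281)**2*(-1/655) = (2337841/5202961)*(-1/655) = -2337841/3407939455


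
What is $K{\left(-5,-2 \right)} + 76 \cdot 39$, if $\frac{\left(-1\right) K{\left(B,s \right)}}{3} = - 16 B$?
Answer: $2724$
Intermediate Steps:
$K{\left(B,s \right)} = 48 B$ ($K{\left(B,s \right)} = - 3 \left(- 16 B\right) = 48 B$)
$K{\left(-5,-2 \right)} + 76 \cdot 39 = 48 \left(-5\right) + 76 \cdot 39 = -240 + 2964 = 2724$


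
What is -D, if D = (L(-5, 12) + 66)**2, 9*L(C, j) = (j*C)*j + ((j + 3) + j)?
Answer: -121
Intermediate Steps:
L(C, j) = 1/3 + 2*j/9 + C*j**2/9 (L(C, j) = ((j*C)*j + ((j + 3) + j))/9 = ((C*j)*j + ((3 + j) + j))/9 = (C*j**2 + (3 + 2*j))/9 = (3 + 2*j + C*j**2)/9 = 1/3 + 2*j/9 + C*j**2/9)
D = 121 (D = ((1/3 + (2/9)*12 + (1/9)*(-5)*12**2) + 66)**2 = ((1/3 + 8/3 + (1/9)*(-5)*144) + 66)**2 = ((1/3 + 8/3 - 80) + 66)**2 = (-77 + 66)**2 = (-11)**2 = 121)
-D = -1*121 = -121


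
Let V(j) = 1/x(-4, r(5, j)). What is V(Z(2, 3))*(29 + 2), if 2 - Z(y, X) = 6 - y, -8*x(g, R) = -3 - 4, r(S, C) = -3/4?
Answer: 248/7 ≈ 35.429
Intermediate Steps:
r(S, C) = -3/4 (r(S, C) = -3*1/4 = -3/4)
x(g, R) = 7/8 (x(g, R) = -(-3 - 4)/8 = -1/8*(-7) = 7/8)
Z(y, X) = -4 + y (Z(y, X) = 2 - (6 - y) = 2 + (-6 + y) = -4 + y)
V(j) = 8/7 (V(j) = 1/(7/8) = 8/7)
V(Z(2, 3))*(29 + 2) = 8*(29 + 2)/7 = (8/7)*31 = 248/7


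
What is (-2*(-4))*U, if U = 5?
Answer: 40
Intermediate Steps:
(-2*(-4))*U = -2*(-4)*5 = 8*5 = 40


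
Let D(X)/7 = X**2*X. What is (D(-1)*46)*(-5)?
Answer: 1610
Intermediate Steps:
D(X) = 7*X**3 (D(X) = 7*(X**2*X) = 7*X**3)
(D(-1)*46)*(-5) = ((7*(-1)**3)*46)*(-5) = ((7*(-1))*46)*(-5) = -7*46*(-5) = -322*(-5) = 1610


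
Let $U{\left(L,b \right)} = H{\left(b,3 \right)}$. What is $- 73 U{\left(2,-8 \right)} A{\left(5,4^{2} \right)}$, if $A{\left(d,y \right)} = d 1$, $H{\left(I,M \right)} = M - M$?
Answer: $0$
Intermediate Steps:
$H{\left(I,M \right)} = 0$
$A{\left(d,y \right)} = d$
$U{\left(L,b \right)} = 0$
$- 73 U{\left(2,-8 \right)} A{\left(5,4^{2} \right)} = \left(-73\right) 0 \cdot 5 = 0 \cdot 5 = 0$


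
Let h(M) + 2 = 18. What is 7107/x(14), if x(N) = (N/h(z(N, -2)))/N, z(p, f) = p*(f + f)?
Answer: 113712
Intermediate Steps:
z(p, f) = 2*f*p (z(p, f) = p*(2*f) = 2*f*p)
h(M) = 16 (h(M) = -2 + 18 = 16)
x(N) = 1/16 (x(N) = (N/16)/N = 1/16)
7107/x(14) = 7107/(1/16) = 7107*16 = 113712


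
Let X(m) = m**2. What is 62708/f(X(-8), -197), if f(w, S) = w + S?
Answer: -62708/133 ≈ -471.49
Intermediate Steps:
f(w, S) = S + w
62708/f(X(-8), -197) = 62708/(-197 + (-8)**2) = 62708/(-197 + 64) = 62708/(-133) = 62708*(-1/133) = -62708/133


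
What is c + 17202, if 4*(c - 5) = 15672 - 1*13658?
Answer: 35421/2 ≈ 17711.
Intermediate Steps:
c = 1017/2 (c = 5 + (15672 - 1*13658)/4 = 5 + (15672 - 13658)/4 = 5 + (¼)*2014 = 5 + 1007/2 = 1017/2 ≈ 508.50)
c + 17202 = 1017/2 + 17202 = 35421/2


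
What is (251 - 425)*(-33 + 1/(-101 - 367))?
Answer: 447905/78 ≈ 5742.4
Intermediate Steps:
(251 - 425)*(-33 + 1/(-101 - 367)) = -174*(-33 + 1/(-468)) = -174*(-33 - 1/468) = -174*(-15445/468) = 447905/78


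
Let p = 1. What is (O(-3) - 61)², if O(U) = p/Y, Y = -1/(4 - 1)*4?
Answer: 61009/16 ≈ 3813.1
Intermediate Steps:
Y = -4/3 (Y = -1/3*4 = -1*⅓*4 = -⅓*4 = -4/3 ≈ -1.3333)
O(U) = -¾ (O(U) = 1/(-4/3) = 1*(-¾) = -¾)
(O(-3) - 61)² = (-¾ - 61)² = (-247/4)² = 61009/16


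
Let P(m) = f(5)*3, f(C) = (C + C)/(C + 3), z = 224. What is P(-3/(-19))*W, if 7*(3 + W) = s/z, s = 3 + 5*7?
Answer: -34995/3136 ≈ -11.159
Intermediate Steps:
f(C) = 2*C/(3 + C) (f(C) = (2*C)/(3 + C) = 2*C/(3 + C))
P(m) = 15/4 (P(m) = (2*5/(3 + 5))*3 = (2*5/8)*3 = (2*5*(⅛))*3 = (5/4)*3 = 15/4)
s = 38 (s = 3 + 35 = 38)
W = -2333/784 (W = -3 + (38/224)/7 = -3 + (38*(1/224))/7 = -3 + (⅐)*(19/112) = -3 + 19/784 = -2333/784 ≈ -2.9758)
P(-3/(-19))*W = (15/4)*(-2333/784) = -34995/3136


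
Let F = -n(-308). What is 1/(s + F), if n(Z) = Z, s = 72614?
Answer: 1/72922 ≈ 1.3713e-5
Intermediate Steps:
F = 308 (F = -1*(-308) = 308)
1/(s + F) = 1/(72614 + 308) = 1/72922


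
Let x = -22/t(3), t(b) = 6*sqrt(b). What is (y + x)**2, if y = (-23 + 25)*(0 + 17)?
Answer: 31333/27 - 748*sqrt(3)/9 ≈ 1016.5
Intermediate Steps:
y = 34 (y = 2*17 = 34)
x = -11*sqrt(3)/9 (x = -22*sqrt(3)/18 = -11*sqrt(3)/9 ≈ -2.1170)
(y + x)**2 = (34 - 11*sqrt(3)/9)**2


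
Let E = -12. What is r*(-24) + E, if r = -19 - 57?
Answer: 1812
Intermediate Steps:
r = -76
r*(-24) + E = -76*(-24) - 12 = 1824 - 12 = 1812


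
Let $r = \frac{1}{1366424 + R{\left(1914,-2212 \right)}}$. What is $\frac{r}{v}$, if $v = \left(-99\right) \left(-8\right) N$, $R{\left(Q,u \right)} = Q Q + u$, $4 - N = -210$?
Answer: $\frac{1}{852119224704} \approx 1.1735 \cdot 10^{-12}$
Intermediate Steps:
$N = 214$ ($N = 4 - -210 = 4 + 210 = 214$)
$R{\left(Q,u \right)} = u + Q^{2}$ ($R{\left(Q,u \right)} = Q^{2} + u = u + Q^{2}$)
$r = \frac{1}{5027608}$ ($r = \frac{1}{1366424 - \left(2212 - 1914^{2}\right)} = \frac{1}{1366424 + \left(-2212 + 3663396\right)} = \frac{1}{1366424 + 3661184} = \frac{1}{5027608} \approx 1.989 \cdot 10^{-7}$)
$v = 169488$ ($v = \left(-99\right) \left(-8\right) 214 = 792 \cdot 214 = 169488$)
$\frac{r}{v} = \frac{1}{5027608 \cdot 169488} = \frac{1}{5027608} \cdot \frac{1}{169488} = \frac{1}{852119224704}$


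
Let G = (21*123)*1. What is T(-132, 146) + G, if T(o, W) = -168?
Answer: 2415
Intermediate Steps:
G = 2583 (G = 2583*1 = 2583)
T(-132, 146) + G = -168 + 2583 = 2415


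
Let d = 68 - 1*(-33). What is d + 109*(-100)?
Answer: -10799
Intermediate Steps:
d = 101 (d = 68 + 33 = 101)
d + 109*(-100) = 101 + 109*(-100) = 101 - 10900 = -10799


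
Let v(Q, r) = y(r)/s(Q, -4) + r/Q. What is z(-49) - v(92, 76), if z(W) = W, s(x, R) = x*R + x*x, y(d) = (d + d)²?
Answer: -13328/253 ≈ -52.680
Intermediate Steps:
y(d) = 4*d² (y(d) = (2*d)² = 4*d²)
s(x, R) = x² + R*x (s(x, R) = R*x + x² = x² + R*x)
v(Q, r) = r/Q + 4*r²/(Q*(-4 + Q)) (v(Q, r) = (4*r²)/((Q*(-4 + Q))) + r/Q = (4*r²)*(1/(Q*(-4 + Q))) + r/Q = 4*r²/(Q*(-4 + Q)) + r/Q = r/Q + 4*r²/(Q*(-4 + Q)))
z(-49) - v(92, 76) = -49 - 76*(-4 + 92 + 4*76)/(92*(-4 + 92)) = -49 - 76*(-4 + 92 + 304)/(92*88) = -49 - 76*392/(92*88) = -49 - 1*931/253 = -49 - 931/253 = -13328/253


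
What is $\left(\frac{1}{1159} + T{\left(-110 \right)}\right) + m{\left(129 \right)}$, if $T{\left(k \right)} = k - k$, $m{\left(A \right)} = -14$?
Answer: $- \frac{16225}{1159} \approx -13.999$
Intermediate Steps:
$T{\left(k \right)} = 0$
$\left(\frac{1}{1159} + T{\left(-110 \right)}\right) + m{\left(129 \right)} = \left(\frac{1}{1159} + 0\right) - 14 = \frac{1}{1159} - 14 = - \frac{16225}{1159}$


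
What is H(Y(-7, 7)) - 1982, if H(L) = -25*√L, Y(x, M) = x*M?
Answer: -1982 - 175*I ≈ -1982.0 - 175.0*I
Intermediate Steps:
Y(x, M) = M*x
H(Y(-7, 7)) - 1982 = -25*7*I - 1982 = -175*I - 1982 = -1982 - 175*I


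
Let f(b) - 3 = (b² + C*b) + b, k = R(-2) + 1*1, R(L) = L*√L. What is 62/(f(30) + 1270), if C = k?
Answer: 138446/4993489 + 3720*I*√2/4993489 ≈ 0.027725 + 0.0010535*I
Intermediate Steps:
R(L) = L^(3/2)
k = 1 - 2*I*√2 (k = (-2)^(3/2) + 1*1 = -2*I*√2 + 1 = 1 - 2*I*√2 ≈ 1.0 - 2.8284*I)
C = 1 - 2*I*√2 ≈ 1.0 - 2.8284*I
f(b) = 3 + b + b² + b*(1 - 2*I*√2) (f(b) = 3 + ((b² + (1 - 2*I*√2)*b) + b) = 3 + ((b² + b*(1 - 2*I*√2)) + b) = 3 + (b + b² + b*(1 - 2*I*√2)) = 3 + b + b² + b*(1 - 2*I*√2))
62/(f(30) + 1270) = 62/((3 + 30 + 30² + 30*(1 - 2*I*√2)) + 1270) = 62/((3 + 30 + 900 + (30 - 60*I*√2)) + 1270) = 62/((963 - 60*I*√2) + 1270) = 62/(2233 - 60*I*√2)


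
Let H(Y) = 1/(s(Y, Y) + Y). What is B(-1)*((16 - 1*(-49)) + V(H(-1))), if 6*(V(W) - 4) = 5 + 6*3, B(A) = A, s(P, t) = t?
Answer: -437/6 ≈ -72.833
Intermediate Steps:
H(Y) = 1/(2*Y) (H(Y) = 1/(Y + Y) = 1/(2*Y))
V(W) = 47/6 (V(W) = 4 + (5 + 6*3)/6 = 4 + (5 + 18)/6 = 4 + (⅙)*23 = 4 + 23/6 = 47/6)
B(-1)*((16 - 1*(-49)) + V(H(-1))) = -((16 - 1*(-49)) + 47/6) = -((16 + 49) + 47/6) = -(65 + 47/6) = -1*437/6 = -437/6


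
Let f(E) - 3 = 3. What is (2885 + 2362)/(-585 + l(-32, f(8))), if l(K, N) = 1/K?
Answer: -167904/18721 ≈ -8.9688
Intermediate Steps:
f(E) = 6 (f(E) = 3 + 3 = 6)
(2885 + 2362)/(-585 + l(-32, f(8))) = (2885 + 2362)/(-585 + 1/(-32)) = 5247/(-585 - 1/32) = 5247/(-18721/32) = 5247*(-32/18721) = -167904/18721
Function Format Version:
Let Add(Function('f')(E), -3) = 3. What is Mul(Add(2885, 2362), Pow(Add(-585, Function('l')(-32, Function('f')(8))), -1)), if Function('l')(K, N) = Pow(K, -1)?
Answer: Rational(-167904, 18721) ≈ -8.9688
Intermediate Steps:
Function('f')(E) = 6 (Function('f')(E) = Add(3, 3) = 6)
Mul(Add(2885, 2362), Pow(Add(-585, Function('l')(-32, Function('f')(8))), -1)) = Mul(Add(2885, 2362), Pow(Add(-585, Pow(-32, -1)), -1)) = Mul(5247, Pow(Add(-585, Rational(-1, 32)), -1)) = Mul(5247, Pow(Rational(-18721, 32), -1)) = Mul(5247, Rational(-32, 18721)) = Rational(-167904, 18721)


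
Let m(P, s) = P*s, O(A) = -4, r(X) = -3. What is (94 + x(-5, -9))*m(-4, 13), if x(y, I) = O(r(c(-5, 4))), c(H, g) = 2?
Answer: -4680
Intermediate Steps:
x(y, I) = -4
(94 + x(-5, -9))*m(-4, 13) = (94 - 4)*(-4*13) = 90*(-52) = -4680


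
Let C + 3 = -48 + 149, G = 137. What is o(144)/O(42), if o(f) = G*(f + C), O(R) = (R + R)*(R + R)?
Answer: 16577/3528 ≈ 4.6987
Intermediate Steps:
C = 98 (C = -3 + (-48 + 149) = -3 + 101 = 98)
O(R) = 4*R² (O(R) = (2*R)*(2*R) = 4*R²)
o(f) = 13426 + 137*f (o(f) = 137*(f + 98) = 137*(98 + f) = 13426 + 137*f)
o(144)/O(42) = (13426 + 137*144)/((4*42²)) = (13426 + 19728)/((4*1764)) = 33154/7056 = 33154*(1/7056) = 16577/3528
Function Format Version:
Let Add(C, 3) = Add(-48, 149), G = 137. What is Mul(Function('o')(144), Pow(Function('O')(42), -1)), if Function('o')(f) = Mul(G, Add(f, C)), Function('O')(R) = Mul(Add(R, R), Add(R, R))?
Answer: Rational(16577, 3528) ≈ 4.6987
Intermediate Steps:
C = 98 (C = Add(-3, Add(-48, 149)) = Add(-3, 101) = 98)
Function('O')(R) = Mul(4, Pow(R, 2)) (Function('O')(R) = Mul(Mul(2, R), Mul(2, R)) = Mul(4, Pow(R, 2)))
Function('o')(f) = Add(13426, Mul(137, f)) (Function('o')(f) = Mul(137, Add(f, 98)) = Mul(137, Add(98, f)) = Add(13426, Mul(137, f)))
Mul(Function('o')(144), Pow(Function('O')(42), -1)) = Mul(Add(13426, Mul(137, 144)), Pow(Mul(4, Pow(42, 2)), -1)) = Mul(Add(13426, 19728), Pow(Mul(4, 1764), -1)) = Mul(33154, Pow(7056, -1)) = Mul(33154, Rational(1, 7056)) = Rational(16577, 3528)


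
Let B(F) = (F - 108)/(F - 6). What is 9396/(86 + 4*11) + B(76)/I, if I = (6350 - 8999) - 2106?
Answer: 156373138/2163525 ≈ 72.277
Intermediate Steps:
B(F) = (-108 + F)/(-6 + F)
I = -4755 (I = -2649 - 2106 = -4755)
9396/(86 + 4*11) + B(76)/I = 9396/(86 + 4*11) + ((-108 + 76)/(-6 + 76))/(-4755) = 9396/(86 + 44) + (-32/70)*(-1/4755) = 9396/130 + ((1/70)*(-32))*(-1/4755) = 9396*(1/130) - 16/35*(-1/4755) = 4698/65 + 16/166425 = 156373138/2163525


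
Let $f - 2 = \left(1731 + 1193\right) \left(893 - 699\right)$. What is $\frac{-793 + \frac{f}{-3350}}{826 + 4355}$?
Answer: $- \frac{1611904}{8678175} \approx -0.18574$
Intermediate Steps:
$f = 567258$ ($f = 2 + \left(1731 + 1193\right) \left(893 - 699\right) = 2 + 2924 \cdot 194 = 2 + 567256 = 567258$)
$\frac{-793 + \frac{f}{-3350}}{826 + 4355} = \frac{-793 + \frac{567258}{-3350}}{826 + 4355} = \frac{-793 + 567258 \left(- \frac{1}{3350}\right)}{5181} = \left(-793 - \frac{283629}{1675}\right) \frac{1}{5181} = \left(- \frac{1611904}{1675}\right) \frac{1}{5181} = - \frac{1611904}{8678175}$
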